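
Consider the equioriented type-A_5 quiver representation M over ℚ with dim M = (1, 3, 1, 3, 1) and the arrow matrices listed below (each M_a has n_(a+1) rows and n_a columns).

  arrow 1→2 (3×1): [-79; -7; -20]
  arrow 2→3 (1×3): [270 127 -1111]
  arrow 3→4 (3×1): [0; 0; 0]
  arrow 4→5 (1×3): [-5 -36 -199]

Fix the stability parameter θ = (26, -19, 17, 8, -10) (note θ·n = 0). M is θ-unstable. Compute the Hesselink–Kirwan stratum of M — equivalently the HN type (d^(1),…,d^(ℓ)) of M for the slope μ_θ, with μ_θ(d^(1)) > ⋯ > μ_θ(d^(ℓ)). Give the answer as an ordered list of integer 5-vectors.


Interval decomposition of M: I[1,3], I[2,2]^2, I[4,4]^2, I[4,5].
HN type (ℓ=5): μ^(1)=17; μ^(2)=8; μ^(3)=7/2; μ^(4)=-1; μ^(5)=-19

((0, 0, 1, 0, 0); (0, 0, 0, 2, 0); (1, 1, 0, 0, 0); (0, 0, 0, 1, 1); (0, 2, 0, 0, 0))


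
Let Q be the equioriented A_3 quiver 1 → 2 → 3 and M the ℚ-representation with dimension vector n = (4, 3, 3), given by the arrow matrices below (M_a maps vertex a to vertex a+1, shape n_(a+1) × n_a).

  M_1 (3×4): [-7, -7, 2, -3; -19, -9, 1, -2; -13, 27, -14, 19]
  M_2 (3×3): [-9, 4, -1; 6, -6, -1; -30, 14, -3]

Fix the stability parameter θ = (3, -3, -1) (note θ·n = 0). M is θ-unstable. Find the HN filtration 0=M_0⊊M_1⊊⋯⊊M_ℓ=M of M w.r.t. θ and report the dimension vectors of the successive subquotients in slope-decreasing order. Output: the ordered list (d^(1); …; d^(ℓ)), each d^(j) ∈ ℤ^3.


Via rank(M_{q-1}∘⋯∘M_p): M ≅ I[1,1]^2, I[1,2], I[1,3], I[2,3], I[3,3].
μ_θ-semistable layers: μ^(1)=3; μ^(2)=0; μ^(3)=-1/3; μ^(4)=-1; μ^(5)=-3

((2, 0, 0); (1, 1, 0); (1, 1, 1); (0, 0, 2); (0, 1, 0))


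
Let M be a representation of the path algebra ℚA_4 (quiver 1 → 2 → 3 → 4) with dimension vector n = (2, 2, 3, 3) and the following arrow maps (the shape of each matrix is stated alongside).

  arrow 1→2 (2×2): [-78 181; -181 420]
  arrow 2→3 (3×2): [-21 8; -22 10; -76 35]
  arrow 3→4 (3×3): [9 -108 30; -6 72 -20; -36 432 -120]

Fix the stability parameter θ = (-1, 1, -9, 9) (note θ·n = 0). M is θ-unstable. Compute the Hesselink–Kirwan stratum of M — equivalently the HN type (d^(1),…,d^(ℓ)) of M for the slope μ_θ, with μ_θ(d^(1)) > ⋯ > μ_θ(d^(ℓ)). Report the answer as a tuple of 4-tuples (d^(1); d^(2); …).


Via rank(M_{q-1}∘⋯∘M_p): M ≅ I[1,3], I[1,4], I[3,3], I[4,4]^2.
μ_θ-semistable layers: μ^(1)=9; μ^(2)=-3; μ^(3)=-9

((0, 0, 0, 3); (2, 2, 2, 0); (0, 0, 1, 0))


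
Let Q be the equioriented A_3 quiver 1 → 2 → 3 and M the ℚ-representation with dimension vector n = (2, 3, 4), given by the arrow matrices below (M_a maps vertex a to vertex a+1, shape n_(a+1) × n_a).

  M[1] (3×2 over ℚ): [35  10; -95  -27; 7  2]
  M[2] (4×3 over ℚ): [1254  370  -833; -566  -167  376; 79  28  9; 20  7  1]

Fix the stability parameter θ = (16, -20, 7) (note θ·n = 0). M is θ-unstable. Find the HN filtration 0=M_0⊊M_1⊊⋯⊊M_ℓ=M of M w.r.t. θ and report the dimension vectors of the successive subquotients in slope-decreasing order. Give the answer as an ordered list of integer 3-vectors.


Via rank(M_{q-1}∘⋯∘M_p): M ≅ I[1,3]^2, I[2,3], I[3,3].
μ_θ-semistable layers: μ^(1)=7; μ^(2)=-2; μ^(3)=-20

((0, 0, 4); (2, 2, 0); (0, 1, 0))


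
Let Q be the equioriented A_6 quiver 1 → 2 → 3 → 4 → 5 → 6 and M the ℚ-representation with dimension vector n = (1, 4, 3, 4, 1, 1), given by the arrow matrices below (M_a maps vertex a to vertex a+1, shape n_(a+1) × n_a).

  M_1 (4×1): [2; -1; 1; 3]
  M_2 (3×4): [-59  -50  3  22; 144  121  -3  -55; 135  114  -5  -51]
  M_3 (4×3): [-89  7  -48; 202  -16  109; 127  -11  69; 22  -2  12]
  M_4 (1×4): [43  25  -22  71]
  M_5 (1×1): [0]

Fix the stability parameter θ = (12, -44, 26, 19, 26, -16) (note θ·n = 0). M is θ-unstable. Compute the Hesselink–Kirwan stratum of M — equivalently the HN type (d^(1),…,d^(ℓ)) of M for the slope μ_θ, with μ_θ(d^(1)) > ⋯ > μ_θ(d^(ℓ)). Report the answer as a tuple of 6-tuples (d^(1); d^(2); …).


Via rank(M_{q-1}∘⋯∘M_p): M ≅ I[1,3], I[2,2], I[2,4], I[2,5], I[4,4]^2, I[6,6].
μ_θ-semistable layers: μ^(1)=26; μ^(2)=45/2; μ^(3)=19; μ^(4)=-16; μ^(5)=-44

((0, 0, 1, 0, 1, 0); (0, 0, 2, 2, 0, 0); (0, 0, 0, 2, 0, 0); (1, 1, 0, 0, 0, 1); (0, 3, 0, 0, 0, 0))


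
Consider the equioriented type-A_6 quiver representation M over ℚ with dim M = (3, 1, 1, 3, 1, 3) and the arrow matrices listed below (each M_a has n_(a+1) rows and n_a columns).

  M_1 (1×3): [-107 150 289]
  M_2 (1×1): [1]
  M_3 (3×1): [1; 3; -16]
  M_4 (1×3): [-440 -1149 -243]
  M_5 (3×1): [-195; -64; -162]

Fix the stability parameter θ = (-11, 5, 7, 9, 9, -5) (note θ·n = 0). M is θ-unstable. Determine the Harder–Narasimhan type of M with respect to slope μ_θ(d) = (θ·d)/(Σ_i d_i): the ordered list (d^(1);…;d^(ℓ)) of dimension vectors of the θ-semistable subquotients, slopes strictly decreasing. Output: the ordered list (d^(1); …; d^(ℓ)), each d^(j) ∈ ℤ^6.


Interval decomposition of M: I[1,1]^2, I[1,6], I[4,4]^2, I[6,6]^2.
HN type (ℓ=4): μ^(1)=9; μ^(2)=5; μ^(3)=-5; μ^(4)=-11

((0, 0, 0, 2, 0, 0); (0, 1, 1, 1, 1, 1); (0, 0, 0, 0, 0, 2); (3, 0, 0, 0, 0, 0))


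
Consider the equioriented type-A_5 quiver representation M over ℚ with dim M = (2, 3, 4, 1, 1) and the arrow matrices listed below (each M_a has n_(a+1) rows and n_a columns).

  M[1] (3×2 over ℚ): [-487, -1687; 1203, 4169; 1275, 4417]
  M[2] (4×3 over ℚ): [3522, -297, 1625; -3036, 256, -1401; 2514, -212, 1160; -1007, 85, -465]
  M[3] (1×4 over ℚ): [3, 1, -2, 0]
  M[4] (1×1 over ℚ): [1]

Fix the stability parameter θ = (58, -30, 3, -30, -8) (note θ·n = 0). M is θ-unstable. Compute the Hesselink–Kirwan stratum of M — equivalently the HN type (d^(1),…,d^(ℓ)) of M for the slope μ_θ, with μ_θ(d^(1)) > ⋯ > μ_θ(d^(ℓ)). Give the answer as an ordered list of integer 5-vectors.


Interval decomposition of M: I[1,3], I[1,5], I[2,3], I[3,3].
HN type (ℓ=4): μ^(1)=31/3; μ^(2)=3; μ^(3)=-7/5; μ^(4)=-30

((1, 1, 1, 0, 0); (0, 0, 2, 0, 0); (1, 1, 1, 1, 1); (0, 1, 0, 0, 0))


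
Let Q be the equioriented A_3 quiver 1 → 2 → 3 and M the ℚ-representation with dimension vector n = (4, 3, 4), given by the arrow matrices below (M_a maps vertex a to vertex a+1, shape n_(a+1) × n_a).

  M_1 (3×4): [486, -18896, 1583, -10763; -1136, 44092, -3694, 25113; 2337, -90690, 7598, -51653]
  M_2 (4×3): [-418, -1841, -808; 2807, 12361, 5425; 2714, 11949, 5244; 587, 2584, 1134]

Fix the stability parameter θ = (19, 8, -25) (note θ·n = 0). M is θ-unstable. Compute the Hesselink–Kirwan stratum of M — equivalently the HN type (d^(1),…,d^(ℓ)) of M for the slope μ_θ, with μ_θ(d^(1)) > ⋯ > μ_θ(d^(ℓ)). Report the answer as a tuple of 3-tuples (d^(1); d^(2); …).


Interval decomposition of M: I[1,1], I[1,3]^3, I[3,3].
HN type (ℓ=3): μ^(1)=19; μ^(2)=2/3; μ^(3)=-25

((1, 0, 0); (3, 3, 3); (0, 0, 1))


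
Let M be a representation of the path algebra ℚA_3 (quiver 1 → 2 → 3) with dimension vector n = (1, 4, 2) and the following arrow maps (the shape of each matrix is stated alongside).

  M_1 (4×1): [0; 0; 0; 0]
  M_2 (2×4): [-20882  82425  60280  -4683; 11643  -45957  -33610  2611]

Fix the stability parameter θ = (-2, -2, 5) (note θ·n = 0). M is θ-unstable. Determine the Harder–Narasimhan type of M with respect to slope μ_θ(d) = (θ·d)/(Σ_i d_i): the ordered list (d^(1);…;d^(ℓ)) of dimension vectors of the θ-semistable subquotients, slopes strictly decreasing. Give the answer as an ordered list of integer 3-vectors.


Interval decomposition of M: I[1,1], I[2,2]^2, I[2,3]^2.
HN type (ℓ=2): μ^(1)=5; μ^(2)=-2

((0, 0, 2); (1, 4, 0))


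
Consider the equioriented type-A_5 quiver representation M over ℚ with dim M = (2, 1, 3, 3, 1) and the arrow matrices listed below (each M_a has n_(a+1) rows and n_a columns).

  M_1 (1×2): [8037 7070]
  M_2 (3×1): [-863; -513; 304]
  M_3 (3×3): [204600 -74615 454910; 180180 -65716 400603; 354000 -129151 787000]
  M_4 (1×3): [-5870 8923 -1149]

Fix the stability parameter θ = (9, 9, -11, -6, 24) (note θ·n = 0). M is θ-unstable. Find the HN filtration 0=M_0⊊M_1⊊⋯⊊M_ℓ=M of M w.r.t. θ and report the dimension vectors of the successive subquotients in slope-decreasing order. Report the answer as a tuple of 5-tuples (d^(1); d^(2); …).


Interval decomposition of M: I[1,1], I[1,5], I[3,3], I[3,4], I[4,4].
HN type (ℓ=5): μ^(1)=24; μ^(2)=9; μ^(3)=1/4; μ^(4)=-6; μ^(5)=-11

((0, 0, 0, 0, 1); (1, 0, 0, 0, 0); (1, 1, 1, 1, 0); (0, 0, 0, 2, 0); (0, 0, 2, 0, 0))


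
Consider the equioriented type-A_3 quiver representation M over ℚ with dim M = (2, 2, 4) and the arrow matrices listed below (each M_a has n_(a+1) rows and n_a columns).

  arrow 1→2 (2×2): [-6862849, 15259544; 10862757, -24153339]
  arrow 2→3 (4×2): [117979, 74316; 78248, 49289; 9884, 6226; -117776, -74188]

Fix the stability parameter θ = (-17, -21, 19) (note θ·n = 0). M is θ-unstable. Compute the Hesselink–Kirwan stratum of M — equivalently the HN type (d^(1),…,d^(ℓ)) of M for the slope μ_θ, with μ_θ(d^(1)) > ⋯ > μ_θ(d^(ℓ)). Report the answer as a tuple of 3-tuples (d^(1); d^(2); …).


Via rank(M_{q-1}∘⋯∘M_p): M ≅ I[1,3]^2, I[3,3]^2.
μ_θ-semistable layers: μ^(1)=19; μ^(2)=-19

((0, 0, 4); (2, 2, 0))


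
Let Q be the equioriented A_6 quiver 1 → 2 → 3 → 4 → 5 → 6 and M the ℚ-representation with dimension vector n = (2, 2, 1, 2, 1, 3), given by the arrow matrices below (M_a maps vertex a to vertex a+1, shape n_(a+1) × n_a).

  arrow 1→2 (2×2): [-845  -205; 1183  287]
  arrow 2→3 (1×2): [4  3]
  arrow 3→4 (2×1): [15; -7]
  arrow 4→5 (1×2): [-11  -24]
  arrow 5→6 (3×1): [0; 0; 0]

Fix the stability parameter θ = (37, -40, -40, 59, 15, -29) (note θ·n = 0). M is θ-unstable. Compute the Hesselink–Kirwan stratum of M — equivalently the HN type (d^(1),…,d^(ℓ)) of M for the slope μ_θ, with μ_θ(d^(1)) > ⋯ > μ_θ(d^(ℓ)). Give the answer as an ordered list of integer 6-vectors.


Barcode: M ≅ I[1,1], I[1,5], I[2,2], I[4,4], I[6,6]^3. HN layers by μ_θ (5 steps, strictly decreasing):
  μ^(1)=59; μ^(2)=37; μ^(3)=-43/3; μ^(4)=-29; μ^(5)=-40

((0, 0, 0, 1, 0, 0); (1, 0, 0, 1, 1, 0); (1, 1, 1, 0, 0, 0); (0, 0, 0, 0, 0, 3); (0, 1, 0, 0, 0, 0))


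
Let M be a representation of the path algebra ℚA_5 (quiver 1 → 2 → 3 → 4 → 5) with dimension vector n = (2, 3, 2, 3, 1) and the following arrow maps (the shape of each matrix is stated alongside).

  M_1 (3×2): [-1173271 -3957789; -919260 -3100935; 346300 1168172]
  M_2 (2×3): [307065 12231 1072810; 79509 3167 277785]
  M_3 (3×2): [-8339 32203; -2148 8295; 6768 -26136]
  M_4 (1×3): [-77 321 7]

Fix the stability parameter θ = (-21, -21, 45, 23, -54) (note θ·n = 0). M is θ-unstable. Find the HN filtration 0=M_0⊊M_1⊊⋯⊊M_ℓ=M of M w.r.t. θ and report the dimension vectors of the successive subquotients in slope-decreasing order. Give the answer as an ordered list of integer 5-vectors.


Barcode: M ≅ I[1,2], I[1,5], I[2,4], I[4,4]. HN layers by μ_θ (4 steps, strictly decreasing):
  μ^(1)=34; μ^(2)=23; μ^(3)=14/3; μ^(4)=-21

((0, 0, 1, 1, 0); (0, 0, 0, 1, 0); (0, 0, 1, 1, 1); (2, 3, 0, 0, 0))


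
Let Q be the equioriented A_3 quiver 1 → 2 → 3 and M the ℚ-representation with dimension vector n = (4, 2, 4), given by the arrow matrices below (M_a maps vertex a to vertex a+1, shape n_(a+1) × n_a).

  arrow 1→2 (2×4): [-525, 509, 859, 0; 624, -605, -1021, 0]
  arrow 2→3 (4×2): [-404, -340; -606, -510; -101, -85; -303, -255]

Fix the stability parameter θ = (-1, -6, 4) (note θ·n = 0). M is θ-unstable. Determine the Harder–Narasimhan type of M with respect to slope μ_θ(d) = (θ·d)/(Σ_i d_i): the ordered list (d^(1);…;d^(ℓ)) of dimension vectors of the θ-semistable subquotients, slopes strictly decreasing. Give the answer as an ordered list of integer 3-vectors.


Interval decomposition of M: I[1,1]^2, I[1,2], I[1,3], I[3,3]^3.
HN type (ℓ=3): μ^(1)=4; μ^(2)=-1; μ^(3)=-7/2

((0, 0, 4); (2, 0, 0); (2, 2, 0))


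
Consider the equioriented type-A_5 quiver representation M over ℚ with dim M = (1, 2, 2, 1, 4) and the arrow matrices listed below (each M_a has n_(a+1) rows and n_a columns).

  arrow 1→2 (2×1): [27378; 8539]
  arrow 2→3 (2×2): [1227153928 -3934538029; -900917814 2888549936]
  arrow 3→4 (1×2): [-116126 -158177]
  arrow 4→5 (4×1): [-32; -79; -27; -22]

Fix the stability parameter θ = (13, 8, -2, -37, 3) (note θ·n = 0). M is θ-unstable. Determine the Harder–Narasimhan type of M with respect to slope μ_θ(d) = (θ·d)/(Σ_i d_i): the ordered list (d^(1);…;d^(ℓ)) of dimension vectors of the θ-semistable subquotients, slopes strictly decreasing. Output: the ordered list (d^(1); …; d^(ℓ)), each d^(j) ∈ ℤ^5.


Interval decomposition of M: I[1,5], I[2,3], I[5,5]^3.
HN type (ℓ=2): μ^(1)=3; μ^(2)=-9/2

((0, 1, 1, 0, 4); (1, 1, 1, 1, 0))


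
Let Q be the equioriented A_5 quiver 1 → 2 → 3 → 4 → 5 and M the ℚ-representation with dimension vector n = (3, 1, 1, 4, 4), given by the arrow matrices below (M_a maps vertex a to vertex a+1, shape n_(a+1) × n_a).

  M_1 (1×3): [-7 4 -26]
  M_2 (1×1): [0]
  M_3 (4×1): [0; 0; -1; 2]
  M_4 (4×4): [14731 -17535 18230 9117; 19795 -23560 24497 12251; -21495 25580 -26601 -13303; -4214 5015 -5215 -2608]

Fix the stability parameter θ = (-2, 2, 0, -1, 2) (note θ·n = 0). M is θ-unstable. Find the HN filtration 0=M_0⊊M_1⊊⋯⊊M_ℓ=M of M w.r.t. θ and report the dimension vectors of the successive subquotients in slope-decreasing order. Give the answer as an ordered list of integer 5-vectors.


Barcode: M ≅ I[1,1]^2, I[1,2], I[3,5], I[4,4]^2, I[4,5], I[5,5]^2. HN layers by μ_θ (4 steps, strictly decreasing):
  μ^(1)=2; μ^(2)=-1/2; μ^(3)=-1; μ^(4)=-2

((0, 1, 0, 0, 4); (0, 0, 1, 1, 0); (0, 0, 0, 3, 0); (3, 0, 0, 0, 0))


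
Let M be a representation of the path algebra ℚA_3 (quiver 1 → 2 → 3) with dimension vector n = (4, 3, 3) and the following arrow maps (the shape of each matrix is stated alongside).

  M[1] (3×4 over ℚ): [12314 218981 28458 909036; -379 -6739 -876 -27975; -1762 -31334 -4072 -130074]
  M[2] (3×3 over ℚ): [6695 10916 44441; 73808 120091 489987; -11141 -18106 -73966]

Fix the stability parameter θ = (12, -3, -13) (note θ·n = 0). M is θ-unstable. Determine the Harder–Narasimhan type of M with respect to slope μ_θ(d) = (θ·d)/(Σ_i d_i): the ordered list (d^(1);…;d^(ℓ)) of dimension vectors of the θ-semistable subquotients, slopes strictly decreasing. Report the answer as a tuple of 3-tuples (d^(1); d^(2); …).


Barcode: M ≅ I[1,1], I[1,3]^3. HN layers by μ_θ (2 steps, strictly decreasing):
  μ^(1)=12; μ^(2)=-4/3

((1, 0, 0); (3, 3, 3))


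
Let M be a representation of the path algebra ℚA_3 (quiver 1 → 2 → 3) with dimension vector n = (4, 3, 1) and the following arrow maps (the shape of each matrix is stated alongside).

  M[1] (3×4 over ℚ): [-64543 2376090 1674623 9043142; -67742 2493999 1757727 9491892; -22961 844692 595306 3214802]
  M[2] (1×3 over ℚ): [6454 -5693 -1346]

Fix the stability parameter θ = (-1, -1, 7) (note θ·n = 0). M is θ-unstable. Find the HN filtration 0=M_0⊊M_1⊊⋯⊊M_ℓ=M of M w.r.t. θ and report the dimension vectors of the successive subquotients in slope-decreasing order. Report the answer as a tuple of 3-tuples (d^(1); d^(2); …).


Barcode: M ≅ I[1,1], I[1,2]^2, I[1,3]. HN layers by μ_θ (2 steps, strictly decreasing):
  μ^(1)=7; μ^(2)=-1

((0, 0, 1); (4, 3, 0))


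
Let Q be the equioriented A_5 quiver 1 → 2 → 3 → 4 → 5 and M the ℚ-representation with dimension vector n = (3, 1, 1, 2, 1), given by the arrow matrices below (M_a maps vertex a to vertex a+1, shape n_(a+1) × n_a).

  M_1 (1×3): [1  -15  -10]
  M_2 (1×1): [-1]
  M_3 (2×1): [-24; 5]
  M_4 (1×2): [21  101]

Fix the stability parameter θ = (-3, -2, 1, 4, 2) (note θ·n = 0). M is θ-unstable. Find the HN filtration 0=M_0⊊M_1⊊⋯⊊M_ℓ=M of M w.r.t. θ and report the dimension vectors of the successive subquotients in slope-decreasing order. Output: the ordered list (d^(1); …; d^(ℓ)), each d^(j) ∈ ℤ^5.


Interval decomposition of M: I[1,1]^2, I[1,5], I[4,4].
HN type (ℓ=5): μ^(1)=4; μ^(2)=3; μ^(3)=1; μ^(4)=-2; μ^(5)=-3

((0, 0, 0, 1, 0); (0, 0, 0, 1, 1); (0, 0, 1, 0, 0); (0, 1, 0, 0, 0); (3, 0, 0, 0, 0))


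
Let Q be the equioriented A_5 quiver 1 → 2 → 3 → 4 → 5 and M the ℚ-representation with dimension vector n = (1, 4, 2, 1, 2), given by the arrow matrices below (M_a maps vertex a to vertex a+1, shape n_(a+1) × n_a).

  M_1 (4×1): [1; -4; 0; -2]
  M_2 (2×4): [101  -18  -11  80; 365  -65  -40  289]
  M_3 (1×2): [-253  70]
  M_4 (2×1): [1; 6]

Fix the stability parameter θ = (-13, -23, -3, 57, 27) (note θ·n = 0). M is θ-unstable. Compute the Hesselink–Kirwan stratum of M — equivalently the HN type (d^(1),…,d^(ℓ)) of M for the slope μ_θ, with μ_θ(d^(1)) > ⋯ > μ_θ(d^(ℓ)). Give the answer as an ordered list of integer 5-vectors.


Interval decomposition of M: I[1,5], I[2,2]^2, I[2,3], I[5,5].
HN type (ℓ=5): μ^(1)=42; μ^(2)=27; μ^(3)=-3; μ^(4)=-18; μ^(5)=-23

((0, 0, 0, 1, 1); (0, 0, 0, 0, 1); (0, 0, 2, 0, 0); (1, 1, 0, 0, 0); (0, 3, 0, 0, 0))


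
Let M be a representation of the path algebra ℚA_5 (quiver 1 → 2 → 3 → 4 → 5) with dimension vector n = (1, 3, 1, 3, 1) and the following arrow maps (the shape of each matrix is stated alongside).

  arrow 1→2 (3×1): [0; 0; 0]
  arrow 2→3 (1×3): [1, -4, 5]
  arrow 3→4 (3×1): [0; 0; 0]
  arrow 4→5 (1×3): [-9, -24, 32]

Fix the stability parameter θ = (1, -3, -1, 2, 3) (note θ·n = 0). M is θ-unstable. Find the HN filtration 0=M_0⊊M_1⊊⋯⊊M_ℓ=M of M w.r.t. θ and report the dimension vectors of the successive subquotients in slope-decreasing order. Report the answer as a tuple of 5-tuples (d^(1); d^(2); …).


Barcode: M ≅ I[1,1], I[2,2]^2, I[2,3], I[4,4]^2, I[4,5]. HN layers by μ_θ (5 steps, strictly decreasing):
  μ^(1)=3; μ^(2)=2; μ^(3)=1; μ^(4)=-1; μ^(5)=-3

((0, 0, 0, 0, 1); (0, 0, 0, 3, 0); (1, 0, 0, 0, 0); (0, 0, 1, 0, 0); (0, 3, 0, 0, 0))


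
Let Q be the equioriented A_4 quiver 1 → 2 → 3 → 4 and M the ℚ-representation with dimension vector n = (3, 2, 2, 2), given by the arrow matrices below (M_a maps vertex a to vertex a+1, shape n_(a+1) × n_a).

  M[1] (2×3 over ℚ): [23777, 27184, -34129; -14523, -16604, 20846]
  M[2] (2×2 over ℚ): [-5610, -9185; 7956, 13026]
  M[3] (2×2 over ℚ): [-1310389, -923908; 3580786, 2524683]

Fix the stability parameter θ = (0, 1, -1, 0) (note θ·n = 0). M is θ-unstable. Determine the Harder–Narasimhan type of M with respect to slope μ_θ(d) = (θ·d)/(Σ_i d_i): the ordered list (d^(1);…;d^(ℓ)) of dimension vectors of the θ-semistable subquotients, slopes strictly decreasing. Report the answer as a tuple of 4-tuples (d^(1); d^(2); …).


Interval decomposition of M: I[1,1], I[1,2], I[1,4], I[3,4].
HN type (ℓ=3): μ^(1)=1; μ^(2)=0; μ^(3)=-1

((0, 1, 0, 0); (3, 1, 1, 2); (0, 0, 1, 0))


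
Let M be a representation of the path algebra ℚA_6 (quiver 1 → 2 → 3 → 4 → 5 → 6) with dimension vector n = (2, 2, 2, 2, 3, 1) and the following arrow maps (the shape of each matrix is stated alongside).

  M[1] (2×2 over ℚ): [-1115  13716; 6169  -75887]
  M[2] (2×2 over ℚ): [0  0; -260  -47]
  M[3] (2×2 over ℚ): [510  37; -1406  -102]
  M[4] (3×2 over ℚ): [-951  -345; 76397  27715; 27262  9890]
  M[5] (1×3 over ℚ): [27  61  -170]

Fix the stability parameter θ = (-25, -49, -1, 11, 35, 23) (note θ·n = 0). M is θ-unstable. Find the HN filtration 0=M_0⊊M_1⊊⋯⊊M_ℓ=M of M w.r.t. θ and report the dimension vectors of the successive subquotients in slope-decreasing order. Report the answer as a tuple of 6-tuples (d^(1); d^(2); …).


Barcode: M ≅ I[1,2], I[1,5], I[3,4], I[5,5], I[5,6]. HN layers by μ_θ (5 steps, strictly decreasing):
  μ^(1)=35; μ^(2)=29; μ^(3)=11; μ^(4)=-1; μ^(5)=-37

((0, 0, 0, 0, 2, 0); (0, 0, 0, 0, 1, 1); (0, 0, 0, 2, 0, 0); (0, 0, 2, 0, 0, 0); (2, 2, 0, 0, 0, 0))


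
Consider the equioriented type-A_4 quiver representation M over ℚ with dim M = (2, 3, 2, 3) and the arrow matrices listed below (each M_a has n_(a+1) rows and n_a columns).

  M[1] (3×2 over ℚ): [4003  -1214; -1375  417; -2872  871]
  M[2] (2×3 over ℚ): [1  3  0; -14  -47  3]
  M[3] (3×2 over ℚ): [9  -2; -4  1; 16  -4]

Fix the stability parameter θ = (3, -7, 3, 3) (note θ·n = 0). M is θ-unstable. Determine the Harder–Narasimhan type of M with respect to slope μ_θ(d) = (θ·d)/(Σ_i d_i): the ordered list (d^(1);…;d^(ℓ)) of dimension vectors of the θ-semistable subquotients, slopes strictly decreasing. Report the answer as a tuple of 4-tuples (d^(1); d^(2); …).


Via rank(M_{q-1}∘⋯∘M_p): M ≅ I[1,4]^2, I[2,2], I[4,4].
μ_θ-semistable layers: μ^(1)=3; μ^(2)=-2; μ^(3)=-7

((0, 0, 2, 3); (2, 2, 0, 0); (0, 1, 0, 0))


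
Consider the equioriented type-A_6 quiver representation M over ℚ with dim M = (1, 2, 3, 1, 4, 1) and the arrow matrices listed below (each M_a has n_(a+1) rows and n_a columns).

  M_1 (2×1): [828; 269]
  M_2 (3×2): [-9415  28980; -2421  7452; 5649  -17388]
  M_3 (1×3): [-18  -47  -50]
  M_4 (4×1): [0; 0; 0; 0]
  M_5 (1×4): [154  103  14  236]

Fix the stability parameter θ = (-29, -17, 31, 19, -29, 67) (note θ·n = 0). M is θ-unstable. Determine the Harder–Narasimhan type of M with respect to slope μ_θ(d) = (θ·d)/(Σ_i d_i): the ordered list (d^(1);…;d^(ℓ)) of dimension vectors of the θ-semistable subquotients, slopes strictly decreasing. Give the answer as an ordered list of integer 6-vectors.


Barcode: M ≅ I[1,2], I[2,4], I[3,3]^2, I[5,5]^3, I[5,6]. HN layers by μ_θ (5 steps, strictly decreasing):
  μ^(1)=67; μ^(2)=31; μ^(3)=25; μ^(4)=-17; μ^(5)=-29

((0, 0, 0, 0, 0, 1); (0, 0, 2, 0, 0, 0); (0, 0, 1, 1, 0, 0); (0, 2, 0, 0, 0, 0); (1, 0, 0, 0, 4, 0))


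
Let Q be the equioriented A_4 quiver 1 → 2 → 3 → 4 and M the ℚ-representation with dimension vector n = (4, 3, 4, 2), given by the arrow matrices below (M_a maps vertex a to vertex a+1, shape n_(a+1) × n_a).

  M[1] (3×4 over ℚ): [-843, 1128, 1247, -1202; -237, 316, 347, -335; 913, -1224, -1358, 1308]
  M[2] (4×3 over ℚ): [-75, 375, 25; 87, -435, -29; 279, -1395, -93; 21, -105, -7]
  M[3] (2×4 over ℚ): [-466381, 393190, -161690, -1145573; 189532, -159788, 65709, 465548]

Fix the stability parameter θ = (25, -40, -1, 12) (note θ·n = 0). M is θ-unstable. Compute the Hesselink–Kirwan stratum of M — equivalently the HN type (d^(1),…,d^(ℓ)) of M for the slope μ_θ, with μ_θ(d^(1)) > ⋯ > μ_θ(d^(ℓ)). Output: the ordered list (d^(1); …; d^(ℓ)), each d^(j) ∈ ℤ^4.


Barcode: M ≅ I[1,1], I[1,2]^2, I[1,4], I[3,3]^2, I[3,4]. HN layers by μ_θ (4 steps, strictly decreasing):
  μ^(1)=25; μ^(2)=12; μ^(3)=-1; μ^(4)=-15/2

((1, 0, 0, 0); (0, 0, 0, 2); (0, 0, 4, 0); (3, 3, 0, 0))


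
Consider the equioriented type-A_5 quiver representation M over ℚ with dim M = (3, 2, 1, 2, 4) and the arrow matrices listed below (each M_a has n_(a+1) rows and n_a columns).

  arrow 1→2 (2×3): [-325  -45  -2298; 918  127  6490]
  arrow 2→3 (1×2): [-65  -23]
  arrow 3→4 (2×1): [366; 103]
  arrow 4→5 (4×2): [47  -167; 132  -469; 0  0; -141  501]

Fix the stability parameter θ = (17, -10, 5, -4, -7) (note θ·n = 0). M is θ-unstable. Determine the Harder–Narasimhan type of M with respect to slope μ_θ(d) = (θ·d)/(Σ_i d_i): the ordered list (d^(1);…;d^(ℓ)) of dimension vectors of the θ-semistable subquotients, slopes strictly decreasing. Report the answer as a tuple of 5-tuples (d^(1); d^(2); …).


Via rank(M_{q-1}∘⋯∘M_p): M ≅ I[1,1], I[1,2], I[1,5], I[4,5], I[5,5]^2.
μ_θ-semistable layers: μ^(1)=17; μ^(2)=7/2; μ^(3)=1/5; μ^(4)=-11/2; μ^(5)=-7

((1, 0, 0, 0, 0); (1, 1, 0, 0, 0); (1, 1, 1, 1, 1); (0, 0, 0, 1, 1); (0, 0, 0, 0, 2))


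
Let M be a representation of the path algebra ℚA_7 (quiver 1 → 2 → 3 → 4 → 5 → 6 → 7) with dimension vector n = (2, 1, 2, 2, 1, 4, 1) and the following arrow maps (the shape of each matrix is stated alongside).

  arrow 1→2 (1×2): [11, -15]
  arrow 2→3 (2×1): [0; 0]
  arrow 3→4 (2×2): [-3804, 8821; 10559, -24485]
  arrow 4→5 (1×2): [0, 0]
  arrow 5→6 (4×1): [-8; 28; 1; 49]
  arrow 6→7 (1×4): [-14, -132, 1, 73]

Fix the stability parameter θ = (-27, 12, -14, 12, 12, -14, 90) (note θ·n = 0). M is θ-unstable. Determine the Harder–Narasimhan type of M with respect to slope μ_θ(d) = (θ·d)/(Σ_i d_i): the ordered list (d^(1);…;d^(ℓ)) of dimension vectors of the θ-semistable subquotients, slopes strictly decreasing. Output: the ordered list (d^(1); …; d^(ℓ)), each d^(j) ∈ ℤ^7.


Via rank(M_{q-1}∘⋯∘M_p): M ≅ I[1,1], I[1,2], I[3,4]^2, I[5,7], I[6,6]^3.
μ_θ-semistable layers: μ^(1)=90; μ^(2)=12; μ^(3)=-1; μ^(4)=-14; μ^(5)=-27

((0, 0, 0, 0, 0, 0, 1); (0, 1, 0, 2, 0, 0, 0); (0, 0, 0, 0, 1, 1, 0); (0, 0, 2, 0, 0, 3, 0); (2, 0, 0, 0, 0, 0, 0))


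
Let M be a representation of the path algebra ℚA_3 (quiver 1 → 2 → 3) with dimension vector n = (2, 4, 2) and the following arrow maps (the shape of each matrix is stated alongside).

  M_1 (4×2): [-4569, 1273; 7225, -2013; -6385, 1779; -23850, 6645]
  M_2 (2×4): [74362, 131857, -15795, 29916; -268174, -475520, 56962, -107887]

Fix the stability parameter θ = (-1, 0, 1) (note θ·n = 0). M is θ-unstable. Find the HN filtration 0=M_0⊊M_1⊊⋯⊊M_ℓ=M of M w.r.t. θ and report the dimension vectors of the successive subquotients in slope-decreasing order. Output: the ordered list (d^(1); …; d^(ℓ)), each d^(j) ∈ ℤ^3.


Barcode: M ≅ I[1,3]^2, I[2,2]^2. HN layers by μ_θ (3 steps, strictly decreasing):
  μ^(1)=1; μ^(2)=0; μ^(3)=-1

((0, 0, 2); (0, 4, 0); (2, 0, 0))


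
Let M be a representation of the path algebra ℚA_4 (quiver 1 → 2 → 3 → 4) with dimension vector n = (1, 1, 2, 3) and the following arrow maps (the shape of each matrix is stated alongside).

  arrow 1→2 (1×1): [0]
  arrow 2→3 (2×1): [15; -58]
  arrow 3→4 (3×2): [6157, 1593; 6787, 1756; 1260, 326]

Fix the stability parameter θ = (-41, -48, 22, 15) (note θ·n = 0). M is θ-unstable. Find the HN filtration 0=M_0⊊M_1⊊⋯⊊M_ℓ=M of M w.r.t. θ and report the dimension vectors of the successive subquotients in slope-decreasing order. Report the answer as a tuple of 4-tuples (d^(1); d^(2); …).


Interval decomposition of M: I[1,1], I[2,4], I[3,4], I[4,4].
HN type (ℓ=4): μ^(1)=37/2; μ^(2)=15; μ^(3)=-41; μ^(4)=-48

((0, 0, 2, 2); (0, 0, 0, 1); (1, 0, 0, 0); (0, 1, 0, 0))


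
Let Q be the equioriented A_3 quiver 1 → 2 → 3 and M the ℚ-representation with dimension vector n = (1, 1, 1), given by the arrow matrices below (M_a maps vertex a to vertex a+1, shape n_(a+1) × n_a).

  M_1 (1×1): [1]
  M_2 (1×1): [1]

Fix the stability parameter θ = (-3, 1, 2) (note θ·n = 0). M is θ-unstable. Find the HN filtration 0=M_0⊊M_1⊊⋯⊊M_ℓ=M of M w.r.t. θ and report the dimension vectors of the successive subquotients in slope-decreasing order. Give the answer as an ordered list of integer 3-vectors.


Interval decomposition of M: I[1,3].
HN type (ℓ=3): μ^(1)=2; μ^(2)=1; μ^(3)=-3

((0, 0, 1); (0, 1, 0); (1, 0, 0))


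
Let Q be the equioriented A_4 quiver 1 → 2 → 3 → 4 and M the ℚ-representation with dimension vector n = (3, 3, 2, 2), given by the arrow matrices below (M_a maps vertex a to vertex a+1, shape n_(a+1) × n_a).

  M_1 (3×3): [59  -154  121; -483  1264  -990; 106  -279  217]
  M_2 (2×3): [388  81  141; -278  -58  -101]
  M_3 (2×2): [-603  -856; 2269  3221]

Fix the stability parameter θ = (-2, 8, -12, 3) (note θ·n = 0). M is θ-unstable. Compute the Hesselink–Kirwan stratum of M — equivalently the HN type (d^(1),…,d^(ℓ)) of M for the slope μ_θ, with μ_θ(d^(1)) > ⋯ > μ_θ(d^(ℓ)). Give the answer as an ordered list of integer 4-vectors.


Barcode: M ≅ I[1,2], I[1,4]^2. HN layers by μ_θ (3 steps, strictly decreasing):
  μ^(1)=8; μ^(2)=3; μ^(3)=-2

((0, 1, 0, 0); (0, 0, 0, 2); (3, 2, 2, 0))


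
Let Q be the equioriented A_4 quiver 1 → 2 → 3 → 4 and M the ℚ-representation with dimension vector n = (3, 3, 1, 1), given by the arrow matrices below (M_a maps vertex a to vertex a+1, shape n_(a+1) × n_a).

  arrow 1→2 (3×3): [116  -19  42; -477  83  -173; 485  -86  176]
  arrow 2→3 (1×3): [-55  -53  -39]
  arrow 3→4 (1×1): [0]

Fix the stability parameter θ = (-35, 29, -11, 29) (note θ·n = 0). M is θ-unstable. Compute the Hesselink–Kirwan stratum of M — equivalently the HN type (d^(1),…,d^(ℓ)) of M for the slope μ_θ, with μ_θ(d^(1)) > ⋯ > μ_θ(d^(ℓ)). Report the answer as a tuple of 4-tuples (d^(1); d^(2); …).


Via rank(M_{q-1}∘⋯∘M_p): M ≅ I[1,2]^2, I[1,3], I[4,4].
μ_θ-semistable layers: μ^(1)=29; μ^(2)=9; μ^(3)=-35

((0, 2, 0, 1); (0, 1, 1, 0); (3, 0, 0, 0))


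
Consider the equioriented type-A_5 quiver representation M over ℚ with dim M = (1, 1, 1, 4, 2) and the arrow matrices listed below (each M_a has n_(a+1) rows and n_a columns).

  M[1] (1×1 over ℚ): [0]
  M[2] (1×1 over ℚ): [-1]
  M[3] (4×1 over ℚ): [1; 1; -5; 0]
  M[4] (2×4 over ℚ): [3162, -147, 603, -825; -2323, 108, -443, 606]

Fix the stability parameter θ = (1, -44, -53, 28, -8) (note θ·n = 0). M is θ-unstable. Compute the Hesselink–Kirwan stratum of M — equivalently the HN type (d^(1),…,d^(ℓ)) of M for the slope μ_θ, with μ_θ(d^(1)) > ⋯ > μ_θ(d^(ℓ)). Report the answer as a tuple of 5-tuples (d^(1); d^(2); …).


Barcode: M ≅ I[1,1], I[2,4], I[4,4], I[4,5]^2. HN layers by μ_θ (4 steps, strictly decreasing):
  μ^(1)=28; μ^(2)=10; μ^(3)=1; μ^(4)=-97/2

((0, 0, 0, 2, 0); (0, 0, 0, 2, 2); (1, 0, 0, 0, 0); (0, 1, 1, 0, 0))


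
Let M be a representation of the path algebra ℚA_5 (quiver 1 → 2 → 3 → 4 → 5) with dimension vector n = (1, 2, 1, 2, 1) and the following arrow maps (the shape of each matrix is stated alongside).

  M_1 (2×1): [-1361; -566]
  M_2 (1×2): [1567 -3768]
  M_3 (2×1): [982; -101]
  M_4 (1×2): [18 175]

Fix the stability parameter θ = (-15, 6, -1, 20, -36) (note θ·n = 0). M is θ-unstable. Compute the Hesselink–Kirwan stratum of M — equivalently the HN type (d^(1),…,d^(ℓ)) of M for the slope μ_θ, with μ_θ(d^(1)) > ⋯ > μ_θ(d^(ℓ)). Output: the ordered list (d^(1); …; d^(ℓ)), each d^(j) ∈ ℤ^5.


Interval decomposition of M: I[1,5], I[2,2], I[4,4].
HN type (ℓ=4): μ^(1)=20; μ^(2)=6; μ^(3)=-11/4; μ^(4)=-15

((0, 0, 0, 1, 0); (0, 1, 0, 0, 0); (0, 1, 1, 1, 1); (1, 0, 0, 0, 0))


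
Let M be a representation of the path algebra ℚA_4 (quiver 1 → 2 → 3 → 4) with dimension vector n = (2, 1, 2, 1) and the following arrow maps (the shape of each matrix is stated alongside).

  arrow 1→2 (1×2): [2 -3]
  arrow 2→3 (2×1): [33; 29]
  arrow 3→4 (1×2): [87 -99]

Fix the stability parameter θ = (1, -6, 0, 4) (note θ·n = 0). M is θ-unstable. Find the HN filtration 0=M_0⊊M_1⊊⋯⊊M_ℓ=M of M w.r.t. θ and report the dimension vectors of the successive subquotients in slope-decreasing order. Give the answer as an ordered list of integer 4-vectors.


Via rank(M_{q-1}∘⋯∘M_p): M ≅ I[1,1], I[1,3], I[3,4].
μ_θ-semistable layers: μ^(1)=4; μ^(2)=1; μ^(3)=0; μ^(4)=-5/2

((0, 0, 0, 1); (1, 0, 0, 0); (0, 0, 2, 0); (1, 1, 0, 0))


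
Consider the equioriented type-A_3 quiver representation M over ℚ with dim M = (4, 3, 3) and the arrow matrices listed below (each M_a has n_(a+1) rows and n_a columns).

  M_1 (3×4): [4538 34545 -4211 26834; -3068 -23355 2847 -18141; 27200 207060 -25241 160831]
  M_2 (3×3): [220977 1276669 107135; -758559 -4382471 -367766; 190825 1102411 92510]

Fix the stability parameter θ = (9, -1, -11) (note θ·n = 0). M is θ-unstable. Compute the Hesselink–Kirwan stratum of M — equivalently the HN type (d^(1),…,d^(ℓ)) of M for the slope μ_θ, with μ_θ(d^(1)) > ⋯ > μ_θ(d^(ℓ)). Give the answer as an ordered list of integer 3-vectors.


Interval decomposition of M: I[1,1], I[1,3]^3.
HN type (ℓ=2): μ^(1)=9; μ^(2)=-1

((1, 0, 0); (3, 3, 3))


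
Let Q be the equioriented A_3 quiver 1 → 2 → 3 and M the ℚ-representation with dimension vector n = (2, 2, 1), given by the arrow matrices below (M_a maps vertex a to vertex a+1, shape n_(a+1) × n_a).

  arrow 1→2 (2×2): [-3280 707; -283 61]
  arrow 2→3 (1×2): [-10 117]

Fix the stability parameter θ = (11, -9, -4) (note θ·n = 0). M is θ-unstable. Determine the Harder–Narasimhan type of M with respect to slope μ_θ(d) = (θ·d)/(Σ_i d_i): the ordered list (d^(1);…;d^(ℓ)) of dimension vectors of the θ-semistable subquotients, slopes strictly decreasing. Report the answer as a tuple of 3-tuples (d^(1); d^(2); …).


Interval decomposition of M: I[1,2], I[1,3].
HN type (ℓ=2): μ^(1)=1; μ^(2)=-2/3

((1, 1, 0); (1, 1, 1))


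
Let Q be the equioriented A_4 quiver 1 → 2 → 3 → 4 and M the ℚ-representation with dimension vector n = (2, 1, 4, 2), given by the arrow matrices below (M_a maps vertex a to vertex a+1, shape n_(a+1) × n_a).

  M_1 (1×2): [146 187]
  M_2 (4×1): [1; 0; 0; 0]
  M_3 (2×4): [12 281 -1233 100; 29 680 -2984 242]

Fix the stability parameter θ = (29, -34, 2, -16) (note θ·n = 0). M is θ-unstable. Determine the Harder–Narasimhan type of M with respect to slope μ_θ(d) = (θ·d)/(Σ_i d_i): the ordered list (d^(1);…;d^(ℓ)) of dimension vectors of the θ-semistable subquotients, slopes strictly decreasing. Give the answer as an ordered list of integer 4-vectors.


Barcode: M ≅ I[1,1], I[1,4], I[3,3]^2, I[3,4]. HN layers by μ_θ (4 steps, strictly decreasing):
  μ^(1)=29; μ^(2)=2; μ^(3)=-19/4; μ^(4)=-7

((1, 0, 0, 0); (0, 0, 2, 0); (1, 1, 1, 1); (0, 0, 1, 1))


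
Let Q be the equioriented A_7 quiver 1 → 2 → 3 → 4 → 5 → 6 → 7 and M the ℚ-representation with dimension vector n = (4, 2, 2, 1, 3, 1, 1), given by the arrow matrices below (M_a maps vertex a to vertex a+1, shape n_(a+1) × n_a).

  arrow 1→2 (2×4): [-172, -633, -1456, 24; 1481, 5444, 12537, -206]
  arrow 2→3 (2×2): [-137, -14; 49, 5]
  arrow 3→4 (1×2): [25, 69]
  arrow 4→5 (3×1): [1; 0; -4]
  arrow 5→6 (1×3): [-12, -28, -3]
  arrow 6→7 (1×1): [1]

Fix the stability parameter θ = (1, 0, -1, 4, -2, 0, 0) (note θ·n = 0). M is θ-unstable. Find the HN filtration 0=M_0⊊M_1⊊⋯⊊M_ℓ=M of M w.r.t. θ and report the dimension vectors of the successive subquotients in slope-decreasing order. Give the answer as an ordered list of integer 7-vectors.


Barcode: M ≅ I[1,1]^2, I[1,3], I[1,5], I[5,5], I[5,7]. HN layers by μ_θ (3 steps, strictly decreasing):
  μ^(1)=1; μ^(2)=0; μ^(3)=-2

((2, 0, 0, 1, 1, 0, 0); (2, 2, 2, 0, 0, 1, 1); (0, 0, 0, 0, 2, 0, 0))


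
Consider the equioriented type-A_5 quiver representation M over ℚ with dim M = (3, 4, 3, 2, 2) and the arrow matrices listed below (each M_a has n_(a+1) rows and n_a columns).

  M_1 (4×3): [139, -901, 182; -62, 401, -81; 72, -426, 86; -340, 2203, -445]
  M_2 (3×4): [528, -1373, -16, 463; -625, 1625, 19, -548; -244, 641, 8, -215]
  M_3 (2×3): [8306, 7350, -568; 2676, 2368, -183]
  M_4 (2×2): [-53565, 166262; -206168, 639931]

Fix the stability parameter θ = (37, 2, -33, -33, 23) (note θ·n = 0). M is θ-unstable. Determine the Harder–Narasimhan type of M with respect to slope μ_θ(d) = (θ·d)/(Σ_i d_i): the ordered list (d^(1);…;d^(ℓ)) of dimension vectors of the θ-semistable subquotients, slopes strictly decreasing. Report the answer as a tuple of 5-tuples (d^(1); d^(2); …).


Barcode: M ≅ I[1,1], I[1,2], I[1,5], I[2,3], I[2,5]. HN layers by μ_θ (6 steps, strictly decreasing):
  μ^(1)=37; μ^(2)=23; μ^(3)=39/2; μ^(4)=-27/4; μ^(5)=-31/2; μ^(6)=-64/3

((1, 0, 0, 0, 0); (0, 0, 0, 0, 2); (1, 1, 0, 0, 0); (1, 1, 1, 1, 0); (0, 1, 1, 0, 0); (0, 1, 1, 1, 0))


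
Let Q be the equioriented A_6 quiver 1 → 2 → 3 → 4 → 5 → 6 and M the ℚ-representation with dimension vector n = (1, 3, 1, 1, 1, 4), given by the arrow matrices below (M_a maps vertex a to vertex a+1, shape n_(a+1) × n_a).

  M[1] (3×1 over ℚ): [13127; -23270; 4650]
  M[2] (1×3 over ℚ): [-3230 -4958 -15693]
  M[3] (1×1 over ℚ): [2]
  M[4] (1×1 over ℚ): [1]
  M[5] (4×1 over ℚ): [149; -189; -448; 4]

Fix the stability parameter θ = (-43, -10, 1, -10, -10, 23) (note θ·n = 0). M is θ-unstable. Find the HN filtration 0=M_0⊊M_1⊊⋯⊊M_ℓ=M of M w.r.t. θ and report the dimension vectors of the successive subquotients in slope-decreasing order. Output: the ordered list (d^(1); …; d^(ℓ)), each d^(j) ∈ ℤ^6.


Barcode: M ≅ I[1,2], I[2,2], I[2,6], I[6,6]^3. HN layers by μ_θ (4 steps, strictly decreasing):
  μ^(1)=23; μ^(2)=-19/3; μ^(3)=-10; μ^(4)=-43

((0, 0, 0, 0, 0, 4); (0, 0, 1, 1, 1, 0); (0, 3, 0, 0, 0, 0); (1, 0, 0, 0, 0, 0))


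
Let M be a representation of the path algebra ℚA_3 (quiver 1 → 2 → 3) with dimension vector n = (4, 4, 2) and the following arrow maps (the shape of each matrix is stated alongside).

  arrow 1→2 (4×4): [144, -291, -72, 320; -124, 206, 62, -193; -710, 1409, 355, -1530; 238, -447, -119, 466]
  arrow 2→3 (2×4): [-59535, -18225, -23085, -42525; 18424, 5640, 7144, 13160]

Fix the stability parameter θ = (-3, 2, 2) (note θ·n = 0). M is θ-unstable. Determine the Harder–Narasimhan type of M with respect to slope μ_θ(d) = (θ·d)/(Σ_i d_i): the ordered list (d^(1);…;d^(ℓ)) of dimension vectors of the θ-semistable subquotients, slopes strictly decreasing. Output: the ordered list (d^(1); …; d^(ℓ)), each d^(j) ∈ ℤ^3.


Barcode: M ≅ I[1,1], I[1,2]^2, I[1,3], I[2,2], I[3,3]. HN layers by μ_θ (2 steps, strictly decreasing):
  μ^(1)=2; μ^(2)=-3

((0, 4, 2); (4, 0, 0))


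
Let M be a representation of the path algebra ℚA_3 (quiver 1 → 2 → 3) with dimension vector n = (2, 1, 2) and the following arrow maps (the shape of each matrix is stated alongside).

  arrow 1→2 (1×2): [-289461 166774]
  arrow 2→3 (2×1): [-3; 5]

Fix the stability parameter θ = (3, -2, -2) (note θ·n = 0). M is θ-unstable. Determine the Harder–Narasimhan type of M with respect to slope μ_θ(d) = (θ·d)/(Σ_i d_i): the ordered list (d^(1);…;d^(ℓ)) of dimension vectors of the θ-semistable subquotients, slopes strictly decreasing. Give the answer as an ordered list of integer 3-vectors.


Interval decomposition of M: I[1,1], I[1,3], I[3,3].
HN type (ℓ=3): μ^(1)=3; μ^(2)=-1/3; μ^(3)=-2

((1, 0, 0); (1, 1, 1); (0, 0, 1))


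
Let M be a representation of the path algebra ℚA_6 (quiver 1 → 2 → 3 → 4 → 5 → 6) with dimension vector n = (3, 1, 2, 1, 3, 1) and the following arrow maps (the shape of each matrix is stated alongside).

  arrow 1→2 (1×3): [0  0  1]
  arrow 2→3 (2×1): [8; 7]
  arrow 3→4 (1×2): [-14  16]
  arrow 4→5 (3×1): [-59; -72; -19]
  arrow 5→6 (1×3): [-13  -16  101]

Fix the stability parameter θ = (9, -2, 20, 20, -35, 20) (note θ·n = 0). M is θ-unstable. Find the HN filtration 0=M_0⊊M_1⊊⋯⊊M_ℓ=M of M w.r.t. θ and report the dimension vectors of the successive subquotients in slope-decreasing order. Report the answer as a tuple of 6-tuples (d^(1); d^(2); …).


Barcode: M ≅ I[1,1]^2, I[1,3], I[3,5], I[5,5], I[5,6]. HN layers by μ_θ (5 steps, strictly decreasing):
  μ^(1)=20; μ^(2)=9; μ^(3)=7/2; μ^(4)=5/3; μ^(5)=-35

((0, 0, 1, 0, 0, 1); (2, 0, 0, 0, 0, 0); (1, 1, 0, 0, 0, 0); (0, 0, 1, 1, 1, 0); (0, 0, 0, 0, 2, 0))


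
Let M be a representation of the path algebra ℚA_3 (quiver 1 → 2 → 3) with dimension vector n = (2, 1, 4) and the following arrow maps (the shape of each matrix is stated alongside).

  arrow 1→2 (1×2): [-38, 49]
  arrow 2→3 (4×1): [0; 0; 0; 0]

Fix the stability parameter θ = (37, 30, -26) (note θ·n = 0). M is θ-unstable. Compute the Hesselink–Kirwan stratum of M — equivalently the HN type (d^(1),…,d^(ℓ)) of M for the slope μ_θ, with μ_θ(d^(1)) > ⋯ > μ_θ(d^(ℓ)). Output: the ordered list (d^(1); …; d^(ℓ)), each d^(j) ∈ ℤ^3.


Interval decomposition of M: I[1,1], I[1,2], I[3,3]^4.
HN type (ℓ=3): μ^(1)=37; μ^(2)=67/2; μ^(3)=-26

((1, 0, 0); (1, 1, 0); (0, 0, 4))
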